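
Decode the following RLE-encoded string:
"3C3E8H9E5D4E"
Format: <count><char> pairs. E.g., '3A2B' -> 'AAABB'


Expanding each <count><char> pair:
  3C -> 'CCC'
  3E -> 'EEE'
  8H -> 'HHHHHHHH'
  9E -> 'EEEEEEEEE'
  5D -> 'DDDDD'
  4E -> 'EEEE'

Decoded = CCCEEEHHHHHHHHEEEEEEEEEDDDDDEEEE


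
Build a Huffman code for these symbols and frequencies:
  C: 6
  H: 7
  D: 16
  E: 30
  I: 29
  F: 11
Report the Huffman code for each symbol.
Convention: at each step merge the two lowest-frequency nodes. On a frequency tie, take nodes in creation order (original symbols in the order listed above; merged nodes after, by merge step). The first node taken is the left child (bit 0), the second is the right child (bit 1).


Huffman tree construction:
Step 1: Merge C(6) + H(7) = 13
Step 2: Merge F(11) + (C+H)(13) = 24
Step 3: Merge D(16) + (F+(C+H))(24) = 40
Step 4: Merge I(29) + E(30) = 59
Step 5: Merge (D+(F+(C+H)))(40) + (I+E)(59) = 99
Read each symbol's code off the tree from the root (left child = 0, right child = 1).

Codes:
  C: 0110 (length 4)
  H: 0111 (length 4)
  D: 00 (length 2)
  E: 11 (length 2)
  I: 10 (length 2)
  F: 010 (length 3)
Average code length: 235/99 = 2.3737 bits/symbol


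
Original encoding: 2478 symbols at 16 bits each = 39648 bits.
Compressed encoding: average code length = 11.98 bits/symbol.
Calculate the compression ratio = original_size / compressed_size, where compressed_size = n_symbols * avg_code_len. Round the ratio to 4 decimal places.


original_size = n_symbols * orig_bits = 2478 * 16 = 39648 bits
compressed_size = n_symbols * avg_code_len = 2478 * 11.98 = 29686.44 bits
ratio = original_size / compressed_size = 39648 / 29686.44 = 1.3356

Compression ratio = 1.3356


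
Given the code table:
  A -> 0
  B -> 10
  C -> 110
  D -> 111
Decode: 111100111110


Decoding:
111 -> D
10 -> B
0 -> A
111 -> D
110 -> C


Result: DBADC


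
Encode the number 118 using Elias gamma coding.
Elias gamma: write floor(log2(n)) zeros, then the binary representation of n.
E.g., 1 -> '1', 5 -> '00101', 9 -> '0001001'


num_bits = floor(log2(118)) + 1 = 7
leading_zeros = num_bits - 1 = 6
binary(118) = 1110110

Elias gamma(118) = '000000' + '1110110' = 0000001110110 (13 bits)


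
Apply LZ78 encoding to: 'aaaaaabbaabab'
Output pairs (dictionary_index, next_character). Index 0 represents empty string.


LZ78 encoding steps:
Dictionary: {0: ''}
Step 1: w='' (idx 0), next='a' -> output (0, 'a'), add 'a' as idx 1
Step 2: w='a' (idx 1), next='a' -> output (1, 'a'), add 'aa' as idx 2
Step 3: w='aa' (idx 2), next='a' -> output (2, 'a'), add 'aaa' as idx 3
Step 4: w='' (idx 0), next='b' -> output (0, 'b'), add 'b' as idx 4
Step 5: w='b' (idx 4), next='a' -> output (4, 'a'), add 'ba' as idx 5
Step 6: w='a' (idx 1), next='b' -> output (1, 'b'), add 'ab' as idx 6
Step 7: w='ab' (idx 6), end of input -> output (6, '')


Encoded: [(0, 'a'), (1, 'a'), (2, 'a'), (0, 'b'), (4, 'a'), (1, 'b'), (6, '')]


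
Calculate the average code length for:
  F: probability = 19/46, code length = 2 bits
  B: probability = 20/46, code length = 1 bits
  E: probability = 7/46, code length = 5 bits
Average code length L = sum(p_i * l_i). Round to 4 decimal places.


Weighted contributions p_i * l_i:
  F: (19/46) * 2 = 38/46
  B: (20/46) * 1 = 20/46
  E: (7/46) * 5 = 35/46
Sum = (38 + 20 + 35)/46 = 93/46

L = 93/46 = 2.0217 bits/symbol


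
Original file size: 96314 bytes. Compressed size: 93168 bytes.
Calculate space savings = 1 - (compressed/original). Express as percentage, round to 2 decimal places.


ratio = compressed/original = 93168/96314 = 0.967336
savings = 1 - ratio = 1 - 0.967336 = 0.032664
as a percentage: 0.032664 * 100 = 3.27%

Space savings = 1 - 93168/96314 = 3.27%


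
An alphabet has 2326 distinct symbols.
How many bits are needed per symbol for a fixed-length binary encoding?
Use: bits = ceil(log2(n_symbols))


log2(2326) = 11.1836
Bracket: 2^11 = 2048 < 2326 <= 2^12 = 4096
So ceil(log2(2326)) = 12

bits = ceil(log2(2326)) = ceil(11.1836) = 12 bits


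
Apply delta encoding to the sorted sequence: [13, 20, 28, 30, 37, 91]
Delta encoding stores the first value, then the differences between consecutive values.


First value: 13
Deltas:
  20 - 13 = 7
  28 - 20 = 8
  30 - 28 = 2
  37 - 30 = 7
  91 - 37 = 54


Delta encoded: [13, 7, 8, 2, 7, 54]


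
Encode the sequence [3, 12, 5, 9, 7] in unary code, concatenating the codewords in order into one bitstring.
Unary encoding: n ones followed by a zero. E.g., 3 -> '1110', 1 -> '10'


Encode each number as n ones followed by a terminating 0:
  3 -> 1110 (4 bits)
  12 -> 1111111111110 (13 bits)
  5 -> 111110 (6 bits)
  9 -> 1111111110 (10 bits)
  7 -> 11111110 (8 bits)
Total length = 4 + 13 + 6 + 10 + 8 = 41 bits.

Unary([3, 12, 5, 9, 7]) = 11101111111111110111110111111111011111110 (41 bits)


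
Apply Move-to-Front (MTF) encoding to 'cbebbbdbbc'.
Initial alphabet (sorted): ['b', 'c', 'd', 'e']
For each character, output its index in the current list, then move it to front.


MTF encoding:
'c': index 1 in ['b', 'c', 'd', 'e'] -> ['c', 'b', 'd', 'e']
'b': index 1 in ['c', 'b', 'd', 'e'] -> ['b', 'c', 'd', 'e']
'e': index 3 in ['b', 'c', 'd', 'e'] -> ['e', 'b', 'c', 'd']
'b': index 1 in ['e', 'b', 'c', 'd'] -> ['b', 'e', 'c', 'd']
'b': index 0 in ['b', 'e', 'c', 'd'] -> ['b', 'e', 'c', 'd']
'b': index 0 in ['b', 'e', 'c', 'd'] -> ['b', 'e', 'c', 'd']
'd': index 3 in ['b', 'e', 'c', 'd'] -> ['d', 'b', 'e', 'c']
'b': index 1 in ['d', 'b', 'e', 'c'] -> ['b', 'd', 'e', 'c']
'b': index 0 in ['b', 'd', 'e', 'c'] -> ['b', 'd', 'e', 'c']
'c': index 3 in ['b', 'd', 'e', 'c'] -> ['c', 'b', 'd', 'e']


Output: [1, 1, 3, 1, 0, 0, 3, 1, 0, 3]


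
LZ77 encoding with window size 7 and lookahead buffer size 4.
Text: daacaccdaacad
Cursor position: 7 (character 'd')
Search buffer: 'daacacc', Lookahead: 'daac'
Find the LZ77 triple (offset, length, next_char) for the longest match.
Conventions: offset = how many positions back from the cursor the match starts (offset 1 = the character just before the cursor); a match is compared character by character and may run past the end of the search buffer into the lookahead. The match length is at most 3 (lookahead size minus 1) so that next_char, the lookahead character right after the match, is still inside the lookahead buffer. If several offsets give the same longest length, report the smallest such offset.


Try each offset into the search buffer:
  offset=1 (pos 6, char 'c'): match length 0
  offset=2 (pos 5, char 'c'): match length 0
  offset=3 (pos 4, char 'a'): match length 0
  offset=4 (pos 3, char 'c'): match length 0
  offset=5 (pos 2, char 'a'): match length 0
  offset=6 (pos 1, char 'a'): match length 0
  offset=7 (pos 0, char 'd'): match length 3
Longest match has length 3 at offset 7.
next_char = character at position 7 + 3 = 10 -> 'c'

Best match: offset=7, length=3 (matching 'daa' starting at position 0)
LZ77 triple: (7, 3, 'c')


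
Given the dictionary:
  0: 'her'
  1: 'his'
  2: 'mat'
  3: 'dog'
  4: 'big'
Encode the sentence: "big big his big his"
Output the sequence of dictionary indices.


Look up each word in the dictionary:
  'big' -> 4
  'big' -> 4
  'his' -> 1
  'big' -> 4
  'his' -> 1

Encoded: [4, 4, 1, 4, 1]


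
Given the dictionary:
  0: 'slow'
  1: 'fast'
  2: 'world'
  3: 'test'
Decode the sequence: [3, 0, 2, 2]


Look up each index in the dictionary:
  3 -> 'test'
  0 -> 'slow'
  2 -> 'world'
  2 -> 'world'

Decoded: "test slow world world"


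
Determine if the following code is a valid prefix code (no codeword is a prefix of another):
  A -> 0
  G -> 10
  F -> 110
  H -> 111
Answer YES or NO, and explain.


Checking each pair (does one codeword prefix another?):
  A='0' vs G='10': no prefix
  A='0' vs F='110': no prefix
  A='0' vs H='111': no prefix
  G='10' vs A='0': no prefix
  G='10' vs F='110': no prefix
  G='10' vs H='111': no prefix
  F='110' vs A='0': no prefix
  F='110' vs G='10': no prefix
  F='110' vs H='111': no prefix
  H='111' vs A='0': no prefix
  H='111' vs G='10': no prefix
  H='111' vs F='110': no prefix
No violation found over all pairs.

YES -- this is a valid prefix code. No codeword is a prefix of any other codeword.


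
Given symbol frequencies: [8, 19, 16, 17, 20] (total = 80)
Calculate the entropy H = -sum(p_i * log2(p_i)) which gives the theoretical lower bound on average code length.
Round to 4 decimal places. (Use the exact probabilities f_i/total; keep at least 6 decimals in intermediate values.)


Per-symbol terms -p_i * log2(p_i) with p_i = f_i/80:
  p = 8/80 = 0.100000: log2(p) = -3.321928, -p*log2(p) = 0.332193
  p = 19/80 = 0.237500: log2(p) = -2.074001, -p*log2(p) = 0.492575
  p = 16/80 = 0.200000: log2(p) = -2.321928, -p*log2(p) = 0.464386
  p = 17/80 = 0.212500: log2(p) = -2.234465, -p*log2(p) = 0.474824
  p = 20/80 = 0.250000: log2(p) = -2.000000, -p*log2(p) = 0.500000
H = 0.332193 + 0.492575 + 0.464386 + 0.474824 + 0.500000 = 2.263978

H = 2.264 bits/symbol


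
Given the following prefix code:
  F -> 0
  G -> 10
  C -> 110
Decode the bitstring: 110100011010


Decoding step by step:
Bits 110 -> C
Bits 10 -> G
Bits 0 -> F
Bits 0 -> F
Bits 110 -> C
Bits 10 -> G


Decoded message: CGFFCG


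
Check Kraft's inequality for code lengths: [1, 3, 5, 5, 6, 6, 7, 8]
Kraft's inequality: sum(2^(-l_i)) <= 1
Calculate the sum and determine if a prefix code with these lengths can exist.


Sum = 2^(-1) + 2^(-3) + 2^(-5) + 2^(-5) + 2^(-6) + 2^(-6) + 2^(-7) + 2^(-8)
    = 0.5 + 0.125 + 0.03125 + 0.03125 + 0.015625 + 0.015625 + 0.0078125 + 0.00390625
    = 187/256 = 0.73046875
Since 0.73046875 <= 1, Kraft's inequality IS satisfied.
A prefix code with these lengths CAN exist.

Kraft sum = 0.73046875. Satisfied.


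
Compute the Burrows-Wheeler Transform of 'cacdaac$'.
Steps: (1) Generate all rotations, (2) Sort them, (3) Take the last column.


Rotations (sorted):
  0: $cacdaac -> last char: c
  1: aac$cacd -> last char: d
  2: ac$cacda -> last char: a
  3: acdaac$c -> last char: c
  4: c$cacdaa -> last char: a
  5: cacdaac$ -> last char: $
  6: cdaac$ca -> last char: a
  7: daac$cac -> last char: c


BWT = cdaca$ac


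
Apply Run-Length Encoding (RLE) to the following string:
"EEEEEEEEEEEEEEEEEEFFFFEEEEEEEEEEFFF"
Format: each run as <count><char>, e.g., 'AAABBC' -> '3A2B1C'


Scanning runs left to right:
  i=0: run of 'E' x 18 -> '18E'
  i=18: run of 'F' x 4 -> '4F'
  i=22: run of 'E' x 10 -> '10E'
  i=32: run of 'F' x 3 -> '3F'

RLE = 18E4F10E3F


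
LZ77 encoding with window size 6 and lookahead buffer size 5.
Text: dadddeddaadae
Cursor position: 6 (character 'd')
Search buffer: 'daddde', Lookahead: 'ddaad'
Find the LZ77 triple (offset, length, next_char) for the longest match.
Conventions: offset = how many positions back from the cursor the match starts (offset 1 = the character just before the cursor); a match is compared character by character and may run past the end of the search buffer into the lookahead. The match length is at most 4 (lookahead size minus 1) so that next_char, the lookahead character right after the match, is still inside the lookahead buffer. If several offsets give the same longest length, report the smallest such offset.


Try each offset into the search buffer:
  offset=1 (pos 5, char 'e'): match length 0
  offset=2 (pos 4, char 'd'): match length 1
  offset=3 (pos 3, char 'd'): match length 2
  offset=4 (pos 2, char 'd'): match length 2
  offset=5 (pos 1, char 'a'): match length 0
  offset=6 (pos 0, char 'd'): match length 1
Longest match has length 2, found at offsets 3, 4; take the smallest, offset 3.
next_char = character at position 6 + 2 = 8 -> 'a'

Best match: offset=3, length=2 (matching 'dd' starting at position 3)
LZ77 triple: (3, 2, 'a')


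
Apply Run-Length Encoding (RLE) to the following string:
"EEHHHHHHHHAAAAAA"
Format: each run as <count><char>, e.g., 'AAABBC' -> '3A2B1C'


Scanning runs left to right:
  i=0: run of 'E' x 2 -> '2E'
  i=2: run of 'H' x 8 -> '8H'
  i=10: run of 'A' x 6 -> '6A'

RLE = 2E8H6A


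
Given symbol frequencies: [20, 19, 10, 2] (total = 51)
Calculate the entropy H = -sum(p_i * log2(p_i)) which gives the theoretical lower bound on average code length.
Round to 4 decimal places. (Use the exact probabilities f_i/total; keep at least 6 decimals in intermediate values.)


Per-symbol terms -p_i * log2(p_i) with p_i = f_i/51:
  p = 20/51 = 0.392157: log2(p) = -1.350497, -p*log2(p) = 0.529607
  p = 19/51 = 0.372549: log2(p) = -1.424498, -p*log2(p) = 0.530695
  p = 10/51 = 0.196078: log2(p) = -2.350497, -p*log2(p) = 0.460882
  p = 2/51 = 0.039216: log2(p) = -4.672425, -p*log2(p) = 0.183232
H = 0.529607 + 0.530695 + 0.460882 + 0.183232 = 1.704416

H = 1.7044 bits/symbol


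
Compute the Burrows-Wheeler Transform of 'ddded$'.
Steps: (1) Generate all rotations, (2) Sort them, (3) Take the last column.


Rotations (sorted):
  0: $ddded -> last char: d
  1: d$ddde -> last char: e
  2: ddded$ -> last char: $
  3: dded$d -> last char: d
  4: ded$dd -> last char: d
  5: ed$ddd -> last char: d


BWT = de$ddd


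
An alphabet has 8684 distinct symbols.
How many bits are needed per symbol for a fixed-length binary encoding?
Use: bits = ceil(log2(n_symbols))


log2(8684) = 13.0841
Bracket: 2^13 = 8192 < 8684 <= 2^14 = 16384
So ceil(log2(8684)) = 14

bits = ceil(log2(8684)) = ceil(13.0841) = 14 bits


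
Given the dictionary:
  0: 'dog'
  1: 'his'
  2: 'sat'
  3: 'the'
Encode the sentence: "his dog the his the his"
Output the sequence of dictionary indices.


Look up each word in the dictionary:
  'his' -> 1
  'dog' -> 0
  'the' -> 3
  'his' -> 1
  'the' -> 3
  'his' -> 1

Encoded: [1, 0, 3, 1, 3, 1]


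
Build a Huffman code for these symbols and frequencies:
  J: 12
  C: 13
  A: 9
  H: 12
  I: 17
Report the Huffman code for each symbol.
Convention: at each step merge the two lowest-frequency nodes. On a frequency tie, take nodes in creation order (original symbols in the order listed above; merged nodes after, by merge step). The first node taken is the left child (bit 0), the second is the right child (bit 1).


Huffman tree construction:
Step 1: Merge A(9) + J(12) = 21
Step 2: Merge H(12) + C(13) = 25
Step 3: Merge I(17) + (A+J)(21) = 38
Step 4: Merge (H+C)(25) + (I+(A+J))(38) = 63
Read each symbol's code off the tree from the root (left child = 0, right child = 1).

Codes:
  J: 111 (length 3)
  C: 01 (length 2)
  A: 110 (length 3)
  H: 00 (length 2)
  I: 10 (length 2)
Average code length: 147/63 = 2.3333 bits/symbol


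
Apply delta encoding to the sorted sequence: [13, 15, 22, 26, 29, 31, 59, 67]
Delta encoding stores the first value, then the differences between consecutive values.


First value: 13
Deltas:
  15 - 13 = 2
  22 - 15 = 7
  26 - 22 = 4
  29 - 26 = 3
  31 - 29 = 2
  59 - 31 = 28
  67 - 59 = 8


Delta encoded: [13, 2, 7, 4, 3, 2, 28, 8]


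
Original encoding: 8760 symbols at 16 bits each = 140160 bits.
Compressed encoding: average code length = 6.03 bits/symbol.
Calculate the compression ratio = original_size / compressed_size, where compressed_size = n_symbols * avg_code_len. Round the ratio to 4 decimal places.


original_size = n_symbols * orig_bits = 8760 * 16 = 140160 bits
compressed_size = n_symbols * avg_code_len = 8760 * 6.03 = 52822.8 bits
ratio = original_size / compressed_size = 140160 / 52822.8 = 2.6534

Compression ratio = 2.6534


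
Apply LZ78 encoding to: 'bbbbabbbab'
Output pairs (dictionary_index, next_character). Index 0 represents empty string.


LZ78 encoding steps:
Dictionary: {0: ''}
Step 1: w='' (idx 0), next='b' -> output (0, 'b'), add 'b' as idx 1
Step 2: w='b' (idx 1), next='b' -> output (1, 'b'), add 'bb' as idx 2
Step 3: w='b' (idx 1), next='a' -> output (1, 'a'), add 'ba' as idx 3
Step 4: w='bb' (idx 2), next='b' -> output (2, 'b'), add 'bbb' as idx 4
Step 5: w='' (idx 0), next='a' -> output (0, 'a'), add 'a' as idx 5
Step 6: w='b' (idx 1), end of input -> output (1, '')


Encoded: [(0, 'b'), (1, 'b'), (1, 'a'), (2, 'b'), (0, 'a'), (1, '')]


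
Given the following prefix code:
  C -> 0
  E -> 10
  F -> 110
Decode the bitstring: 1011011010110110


Decoding step by step:
Bits 10 -> E
Bits 110 -> F
Bits 110 -> F
Bits 10 -> E
Bits 110 -> F
Bits 110 -> F


Decoded message: EFFEFF


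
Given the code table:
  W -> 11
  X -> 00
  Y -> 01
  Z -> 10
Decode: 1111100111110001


Decoding:
11 -> W
11 -> W
10 -> Z
01 -> Y
11 -> W
11 -> W
00 -> X
01 -> Y


Result: WWZYWWXY


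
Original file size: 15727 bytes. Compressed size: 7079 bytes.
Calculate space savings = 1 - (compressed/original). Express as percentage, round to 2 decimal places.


ratio = compressed/original = 7079/15727 = 0.450118
savings = 1 - ratio = 1 - 0.450118 = 0.549882
as a percentage: 0.549882 * 100 = 54.99%

Space savings = 1 - 7079/15727 = 54.99%


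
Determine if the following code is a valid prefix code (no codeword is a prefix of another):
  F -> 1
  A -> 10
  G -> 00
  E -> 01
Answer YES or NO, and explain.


Checking each pair (does one codeword prefix another?):
  F='1' vs A='10': prefix -- VIOLATION

NO -- this is NOT a valid prefix code. F (1) is a prefix of A (10).


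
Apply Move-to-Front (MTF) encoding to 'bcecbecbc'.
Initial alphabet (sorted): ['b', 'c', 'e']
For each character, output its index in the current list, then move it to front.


MTF encoding:
'b': index 0 in ['b', 'c', 'e'] -> ['b', 'c', 'e']
'c': index 1 in ['b', 'c', 'e'] -> ['c', 'b', 'e']
'e': index 2 in ['c', 'b', 'e'] -> ['e', 'c', 'b']
'c': index 1 in ['e', 'c', 'b'] -> ['c', 'e', 'b']
'b': index 2 in ['c', 'e', 'b'] -> ['b', 'c', 'e']
'e': index 2 in ['b', 'c', 'e'] -> ['e', 'b', 'c']
'c': index 2 in ['e', 'b', 'c'] -> ['c', 'e', 'b']
'b': index 2 in ['c', 'e', 'b'] -> ['b', 'c', 'e']
'c': index 1 in ['b', 'c', 'e'] -> ['c', 'b', 'e']


Output: [0, 1, 2, 1, 2, 2, 2, 2, 1]


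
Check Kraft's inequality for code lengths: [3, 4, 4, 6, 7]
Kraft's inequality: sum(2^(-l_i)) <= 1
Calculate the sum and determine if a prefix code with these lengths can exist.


Sum = 2^(-3) + 2^(-4) + 2^(-4) + 2^(-6) + 2^(-7)
    = 0.125 + 0.0625 + 0.0625 + 0.015625 + 0.0078125
    = 35/128 = 0.2734375
Since 0.2734375 <= 1, Kraft's inequality IS satisfied.
A prefix code with these lengths CAN exist.

Kraft sum = 0.2734375. Satisfied.


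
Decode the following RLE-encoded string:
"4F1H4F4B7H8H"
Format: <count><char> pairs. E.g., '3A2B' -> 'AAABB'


Expanding each <count><char> pair:
  4F -> 'FFFF'
  1H -> 'H'
  4F -> 'FFFF'
  4B -> 'BBBB'
  7H -> 'HHHHHHH'
  8H -> 'HHHHHHHH'

Decoded = FFFFHFFFFBBBBHHHHHHHHHHHHHHH


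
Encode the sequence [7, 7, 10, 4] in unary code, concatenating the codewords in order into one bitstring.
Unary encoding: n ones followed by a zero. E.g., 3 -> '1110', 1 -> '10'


Encode each number as n ones followed by a terminating 0:
  7 -> 11111110 (8 bits)
  7 -> 11111110 (8 bits)
  10 -> 11111111110 (11 bits)
  4 -> 11110 (5 bits)
Total length = 8 + 8 + 11 + 5 = 32 bits.

Unary([7, 7, 10, 4]) = 11111110111111101111111111011110 (32 bits)


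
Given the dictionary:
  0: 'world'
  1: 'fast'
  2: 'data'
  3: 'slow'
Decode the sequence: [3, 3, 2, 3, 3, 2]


Look up each index in the dictionary:
  3 -> 'slow'
  3 -> 'slow'
  2 -> 'data'
  3 -> 'slow'
  3 -> 'slow'
  2 -> 'data'

Decoded: "slow slow data slow slow data"


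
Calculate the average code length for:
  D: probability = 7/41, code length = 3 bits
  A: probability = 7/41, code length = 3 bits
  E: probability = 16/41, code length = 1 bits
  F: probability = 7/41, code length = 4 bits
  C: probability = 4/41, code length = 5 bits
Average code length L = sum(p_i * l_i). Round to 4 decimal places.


Weighted contributions p_i * l_i:
  D: (7/41) * 3 = 21/41
  A: (7/41) * 3 = 21/41
  E: (16/41) * 1 = 16/41
  F: (7/41) * 4 = 28/41
  C: (4/41) * 5 = 20/41
Sum = (21 + 21 + 16 + 28 + 20)/41 = 106/41

L = 106/41 = 2.5854 bits/symbol


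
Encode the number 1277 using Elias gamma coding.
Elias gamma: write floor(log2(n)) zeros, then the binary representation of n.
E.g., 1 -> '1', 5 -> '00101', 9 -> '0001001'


num_bits = floor(log2(1277)) + 1 = 11
leading_zeros = num_bits - 1 = 10
binary(1277) = 10011111101

Elias gamma(1277) = '0000000000' + '10011111101' = 000000000010011111101 (21 bits)


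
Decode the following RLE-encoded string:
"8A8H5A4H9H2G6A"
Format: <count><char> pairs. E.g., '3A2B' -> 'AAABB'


Expanding each <count><char> pair:
  8A -> 'AAAAAAAA'
  8H -> 'HHHHHHHH'
  5A -> 'AAAAA'
  4H -> 'HHHH'
  9H -> 'HHHHHHHHH'
  2G -> 'GG'
  6A -> 'AAAAAA'

Decoded = AAAAAAAAHHHHHHHHAAAAAHHHHHHHHHHHHHGGAAAAAA


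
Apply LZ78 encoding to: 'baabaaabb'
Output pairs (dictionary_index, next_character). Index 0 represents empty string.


LZ78 encoding steps:
Dictionary: {0: ''}
Step 1: w='' (idx 0), next='b' -> output (0, 'b'), add 'b' as idx 1
Step 2: w='' (idx 0), next='a' -> output (0, 'a'), add 'a' as idx 2
Step 3: w='a' (idx 2), next='b' -> output (2, 'b'), add 'ab' as idx 3
Step 4: w='a' (idx 2), next='a' -> output (2, 'a'), add 'aa' as idx 4
Step 5: w='ab' (idx 3), next='b' -> output (3, 'b'), add 'abb' as idx 5


Encoded: [(0, 'b'), (0, 'a'), (2, 'b'), (2, 'a'), (3, 'b')]


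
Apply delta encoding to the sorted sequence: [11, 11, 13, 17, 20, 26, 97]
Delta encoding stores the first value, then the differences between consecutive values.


First value: 11
Deltas:
  11 - 11 = 0
  13 - 11 = 2
  17 - 13 = 4
  20 - 17 = 3
  26 - 20 = 6
  97 - 26 = 71


Delta encoded: [11, 0, 2, 4, 3, 6, 71]


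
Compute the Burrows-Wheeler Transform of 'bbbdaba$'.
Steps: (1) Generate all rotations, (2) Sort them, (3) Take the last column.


Rotations (sorted):
  0: $bbbdaba -> last char: a
  1: a$bbbdab -> last char: b
  2: aba$bbbd -> last char: d
  3: ba$bbbda -> last char: a
  4: bbbdaba$ -> last char: $
  5: bbdaba$b -> last char: b
  6: bdaba$bb -> last char: b
  7: daba$bbb -> last char: b


BWT = abda$bbb


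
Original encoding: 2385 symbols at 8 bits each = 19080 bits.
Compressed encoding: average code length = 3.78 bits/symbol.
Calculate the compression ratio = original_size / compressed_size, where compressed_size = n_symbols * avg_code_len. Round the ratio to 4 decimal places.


original_size = n_symbols * orig_bits = 2385 * 8 = 19080 bits
compressed_size = n_symbols * avg_code_len = 2385 * 3.78 = 9015.3 bits
ratio = original_size / compressed_size = 19080 / 9015.3 = 2.1164

Compression ratio = 2.1164


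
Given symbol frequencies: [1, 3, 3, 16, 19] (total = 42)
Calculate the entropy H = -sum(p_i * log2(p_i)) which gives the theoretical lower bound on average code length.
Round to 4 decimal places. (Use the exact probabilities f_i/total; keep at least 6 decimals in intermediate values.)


Per-symbol terms -p_i * log2(p_i) with p_i = f_i/42:
  p = 1/42 = 0.023810: log2(p) = -5.392317, -p*log2(p) = 0.128389
  p = 3/42 = 0.071429: log2(p) = -3.807355, -p*log2(p) = 0.271954
  p = 3/42 = 0.071429: log2(p) = -3.807355, -p*log2(p) = 0.271954
  p = 16/42 = 0.380952: log2(p) = -1.392317, -p*log2(p) = 0.530407
  p = 19/42 = 0.452381: log2(p) = -1.144390, -p*log2(p) = 0.517700
H = 0.128389 + 0.271954 + 0.271954 + 0.530407 + 0.517700 = 1.720404

H = 1.7204 bits/symbol


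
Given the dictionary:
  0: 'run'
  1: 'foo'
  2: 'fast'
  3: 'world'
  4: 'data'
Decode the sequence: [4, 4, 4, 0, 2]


Look up each index in the dictionary:
  4 -> 'data'
  4 -> 'data'
  4 -> 'data'
  0 -> 'run'
  2 -> 'fast'

Decoded: "data data data run fast"


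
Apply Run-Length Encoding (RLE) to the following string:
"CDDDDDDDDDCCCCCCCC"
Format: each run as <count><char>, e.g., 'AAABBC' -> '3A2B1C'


Scanning runs left to right:
  i=0: run of 'C' x 1 -> '1C'
  i=1: run of 'D' x 9 -> '9D'
  i=10: run of 'C' x 8 -> '8C'

RLE = 1C9D8C


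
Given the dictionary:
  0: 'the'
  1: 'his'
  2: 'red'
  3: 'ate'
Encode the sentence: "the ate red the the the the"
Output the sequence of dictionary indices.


Look up each word in the dictionary:
  'the' -> 0
  'ate' -> 3
  'red' -> 2
  'the' -> 0
  'the' -> 0
  'the' -> 0
  'the' -> 0

Encoded: [0, 3, 2, 0, 0, 0, 0]


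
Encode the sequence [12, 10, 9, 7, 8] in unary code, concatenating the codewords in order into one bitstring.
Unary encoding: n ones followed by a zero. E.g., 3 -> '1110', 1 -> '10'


Encode each number as n ones followed by a terminating 0:
  12 -> 1111111111110 (13 bits)
  10 -> 11111111110 (11 bits)
  9 -> 1111111110 (10 bits)
  7 -> 11111110 (8 bits)
  8 -> 111111110 (9 bits)
Total length = 13 + 11 + 10 + 8 + 9 = 51 bits.

Unary([12, 10, 9, 7, 8]) = 111111111111011111111110111111111011111110111111110 (51 bits)


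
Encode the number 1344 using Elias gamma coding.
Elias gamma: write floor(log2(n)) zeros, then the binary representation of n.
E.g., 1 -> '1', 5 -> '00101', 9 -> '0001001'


num_bits = floor(log2(1344)) + 1 = 11
leading_zeros = num_bits - 1 = 10
binary(1344) = 10101000000

Elias gamma(1344) = '0000000000' + '10101000000' = 000000000010101000000 (21 bits)


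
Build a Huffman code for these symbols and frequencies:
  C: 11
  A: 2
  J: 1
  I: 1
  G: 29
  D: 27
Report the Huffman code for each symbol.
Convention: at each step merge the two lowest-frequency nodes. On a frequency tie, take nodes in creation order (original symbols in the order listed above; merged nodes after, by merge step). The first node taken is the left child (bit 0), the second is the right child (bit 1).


Huffman tree construction:
Step 1: Merge J(1) + I(1) = 2
Step 2: Merge A(2) + (J+I)(2) = 4
Step 3: Merge (A+(J+I))(4) + C(11) = 15
Step 4: Merge ((A+(J+I))+C)(15) + D(27) = 42
Step 5: Merge G(29) + (((A+(J+I))+C)+D)(42) = 71
Read each symbol's code off the tree from the root (left child = 0, right child = 1).

Codes:
  C: 101 (length 3)
  A: 1000 (length 4)
  J: 10010 (length 5)
  I: 10011 (length 5)
  G: 0 (length 1)
  D: 11 (length 2)
Average code length: 134/71 = 1.8873 bits/symbol


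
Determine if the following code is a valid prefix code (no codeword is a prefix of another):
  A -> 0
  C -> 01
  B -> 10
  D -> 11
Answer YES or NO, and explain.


Checking each pair (does one codeword prefix another?):
  A='0' vs C='01': prefix -- VIOLATION

NO -- this is NOT a valid prefix code. A (0) is a prefix of C (01).


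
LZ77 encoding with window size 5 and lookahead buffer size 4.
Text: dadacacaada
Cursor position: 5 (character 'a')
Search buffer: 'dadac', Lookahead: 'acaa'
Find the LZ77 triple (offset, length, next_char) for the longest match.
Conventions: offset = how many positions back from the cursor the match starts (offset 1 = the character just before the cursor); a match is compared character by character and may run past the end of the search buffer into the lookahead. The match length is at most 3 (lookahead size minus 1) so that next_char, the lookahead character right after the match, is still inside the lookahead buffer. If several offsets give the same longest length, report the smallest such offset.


Try each offset into the search buffer:
  offset=1 (pos 4, char 'c'): match length 0
  offset=2 (pos 3, char 'a'): match length 3
  offset=3 (pos 2, char 'd'): match length 0
  offset=4 (pos 1, char 'a'): match length 1
  offset=5 (pos 0, char 'd'): match length 0
Longest match has length 3 at offset 2.
next_char = character at position 5 + 3 = 8 -> 'a'

Best match: offset=2, length=3 (matching 'aca' starting at position 3)
LZ77 triple: (2, 3, 'a')


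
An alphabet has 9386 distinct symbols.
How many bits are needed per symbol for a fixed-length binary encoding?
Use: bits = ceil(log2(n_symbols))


log2(9386) = 13.1963
Bracket: 2^13 = 8192 < 9386 <= 2^14 = 16384
So ceil(log2(9386)) = 14

bits = ceil(log2(9386)) = ceil(13.1963) = 14 bits


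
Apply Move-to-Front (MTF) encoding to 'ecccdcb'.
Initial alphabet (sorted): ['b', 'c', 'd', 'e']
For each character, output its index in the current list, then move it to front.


MTF encoding:
'e': index 3 in ['b', 'c', 'd', 'e'] -> ['e', 'b', 'c', 'd']
'c': index 2 in ['e', 'b', 'c', 'd'] -> ['c', 'e', 'b', 'd']
'c': index 0 in ['c', 'e', 'b', 'd'] -> ['c', 'e', 'b', 'd']
'c': index 0 in ['c', 'e', 'b', 'd'] -> ['c', 'e', 'b', 'd']
'd': index 3 in ['c', 'e', 'b', 'd'] -> ['d', 'c', 'e', 'b']
'c': index 1 in ['d', 'c', 'e', 'b'] -> ['c', 'd', 'e', 'b']
'b': index 3 in ['c', 'd', 'e', 'b'] -> ['b', 'c', 'd', 'e']


Output: [3, 2, 0, 0, 3, 1, 3]


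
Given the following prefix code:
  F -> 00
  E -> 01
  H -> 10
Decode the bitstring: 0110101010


Decoding step by step:
Bits 01 -> E
Bits 10 -> H
Bits 10 -> H
Bits 10 -> H
Bits 10 -> H


Decoded message: EHHHH


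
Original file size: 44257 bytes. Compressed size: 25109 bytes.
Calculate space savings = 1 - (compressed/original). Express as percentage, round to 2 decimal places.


ratio = compressed/original = 25109/44257 = 0.567345
savings = 1 - ratio = 1 - 0.567345 = 0.432655
as a percentage: 0.432655 * 100 = 43.27%

Space savings = 1 - 25109/44257 = 43.27%


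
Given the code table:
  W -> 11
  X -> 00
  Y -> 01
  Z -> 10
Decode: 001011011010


Decoding:
00 -> X
10 -> Z
11 -> W
01 -> Y
10 -> Z
10 -> Z


Result: XZWYZZ


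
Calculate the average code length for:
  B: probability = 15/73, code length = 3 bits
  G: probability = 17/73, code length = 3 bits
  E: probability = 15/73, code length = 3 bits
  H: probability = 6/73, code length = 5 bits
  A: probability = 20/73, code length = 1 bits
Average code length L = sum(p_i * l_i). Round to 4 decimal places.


Weighted contributions p_i * l_i:
  B: (15/73) * 3 = 45/73
  G: (17/73) * 3 = 51/73
  E: (15/73) * 3 = 45/73
  H: (6/73) * 5 = 30/73
  A: (20/73) * 1 = 20/73
Sum = (45 + 51 + 45 + 30 + 20)/73 = 191/73

L = 191/73 = 2.6164 bits/symbol


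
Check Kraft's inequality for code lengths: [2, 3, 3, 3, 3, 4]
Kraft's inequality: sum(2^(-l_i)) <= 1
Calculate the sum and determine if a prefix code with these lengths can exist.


Sum = 2^(-2) + 2^(-3) + 2^(-3) + 2^(-3) + 2^(-3) + 2^(-4)
    = 0.25 + 0.125 + 0.125 + 0.125 + 0.125 + 0.0625
    = 13/16 = 0.8125
Since 0.8125 <= 1, Kraft's inequality IS satisfied.
A prefix code with these lengths CAN exist.

Kraft sum = 0.8125. Satisfied.


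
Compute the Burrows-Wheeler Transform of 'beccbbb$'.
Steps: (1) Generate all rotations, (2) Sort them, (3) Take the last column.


Rotations (sorted):
  0: $beccbbb -> last char: b
  1: b$beccbb -> last char: b
  2: bb$beccb -> last char: b
  3: bbb$becc -> last char: c
  4: beccbbb$ -> last char: $
  5: cbbb$bec -> last char: c
  6: ccbbb$be -> last char: e
  7: eccbbb$b -> last char: b


BWT = bbbc$ceb


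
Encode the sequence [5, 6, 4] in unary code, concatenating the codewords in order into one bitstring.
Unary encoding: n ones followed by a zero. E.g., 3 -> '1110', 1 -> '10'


Encode each number as n ones followed by a terminating 0:
  5 -> 111110 (6 bits)
  6 -> 1111110 (7 bits)
  4 -> 11110 (5 bits)
Total length = 6 + 7 + 5 = 18 bits.

Unary([5, 6, 4]) = 111110111111011110 (18 bits)


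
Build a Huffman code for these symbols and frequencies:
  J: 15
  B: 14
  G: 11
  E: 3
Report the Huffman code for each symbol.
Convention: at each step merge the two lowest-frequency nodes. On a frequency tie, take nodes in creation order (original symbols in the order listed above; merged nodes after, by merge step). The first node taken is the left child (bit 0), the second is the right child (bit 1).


Huffman tree construction:
Step 1: Merge E(3) + G(11) = 14
Step 2: Merge B(14) + (E+G)(14) = 28
Step 3: Merge J(15) + (B+(E+G))(28) = 43
Read each symbol's code off the tree from the root (left child = 0, right child = 1).

Codes:
  J: 0 (length 1)
  B: 10 (length 2)
  G: 111 (length 3)
  E: 110 (length 3)
Average code length: 85/43 = 1.9767 bits/symbol


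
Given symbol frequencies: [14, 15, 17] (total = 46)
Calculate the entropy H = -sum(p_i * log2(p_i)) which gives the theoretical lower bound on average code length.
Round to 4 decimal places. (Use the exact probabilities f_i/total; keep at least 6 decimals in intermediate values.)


Per-symbol terms -p_i * log2(p_i) with p_i = f_i/46:
  p = 14/46 = 0.304348: log2(p) = -1.716207, -p*log2(p) = 0.522324
  p = 15/46 = 0.326087: log2(p) = -1.616671, -p*log2(p) = 0.527175
  p = 17/46 = 0.369565: log2(p) = -1.436099, -p*log2(p) = 0.530732
H = 0.522324 + 0.527175 + 0.530732 = 1.580231

H = 1.5802 bits/symbol


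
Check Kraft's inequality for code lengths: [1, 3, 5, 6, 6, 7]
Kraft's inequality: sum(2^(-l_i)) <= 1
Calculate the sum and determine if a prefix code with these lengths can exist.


Sum = 2^(-1) + 2^(-3) + 2^(-5) + 2^(-6) + 2^(-6) + 2^(-7)
    = 0.5 + 0.125 + 0.03125 + 0.015625 + 0.015625 + 0.0078125
    = 89/128 = 0.6953125
Since 0.6953125 <= 1, Kraft's inequality IS satisfied.
A prefix code with these lengths CAN exist.

Kraft sum = 0.6953125. Satisfied.


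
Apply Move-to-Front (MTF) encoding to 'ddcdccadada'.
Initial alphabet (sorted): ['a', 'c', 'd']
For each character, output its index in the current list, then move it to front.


MTF encoding:
'd': index 2 in ['a', 'c', 'd'] -> ['d', 'a', 'c']
'd': index 0 in ['d', 'a', 'c'] -> ['d', 'a', 'c']
'c': index 2 in ['d', 'a', 'c'] -> ['c', 'd', 'a']
'd': index 1 in ['c', 'd', 'a'] -> ['d', 'c', 'a']
'c': index 1 in ['d', 'c', 'a'] -> ['c', 'd', 'a']
'c': index 0 in ['c', 'd', 'a'] -> ['c', 'd', 'a']
'a': index 2 in ['c', 'd', 'a'] -> ['a', 'c', 'd']
'd': index 2 in ['a', 'c', 'd'] -> ['d', 'a', 'c']
'a': index 1 in ['d', 'a', 'c'] -> ['a', 'd', 'c']
'd': index 1 in ['a', 'd', 'c'] -> ['d', 'a', 'c']
'a': index 1 in ['d', 'a', 'c'] -> ['a', 'd', 'c']


Output: [2, 0, 2, 1, 1, 0, 2, 2, 1, 1, 1]


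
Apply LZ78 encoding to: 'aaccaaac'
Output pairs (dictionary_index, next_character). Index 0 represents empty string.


LZ78 encoding steps:
Dictionary: {0: ''}
Step 1: w='' (idx 0), next='a' -> output (0, 'a'), add 'a' as idx 1
Step 2: w='a' (idx 1), next='c' -> output (1, 'c'), add 'ac' as idx 2
Step 3: w='' (idx 0), next='c' -> output (0, 'c'), add 'c' as idx 3
Step 4: w='a' (idx 1), next='a' -> output (1, 'a'), add 'aa' as idx 4
Step 5: w='ac' (idx 2), end of input -> output (2, '')


Encoded: [(0, 'a'), (1, 'c'), (0, 'c'), (1, 'a'), (2, '')]


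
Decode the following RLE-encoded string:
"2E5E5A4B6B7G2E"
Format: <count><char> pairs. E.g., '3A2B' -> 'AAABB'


Expanding each <count><char> pair:
  2E -> 'EE'
  5E -> 'EEEEE'
  5A -> 'AAAAA'
  4B -> 'BBBB'
  6B -> 'BBBBBB'
  7G -> 'GGGGGGG'
  2E -> 'EE'

Decoded = EEEEEEEAAAAABBBBBBBBBBGGGGGGGEE


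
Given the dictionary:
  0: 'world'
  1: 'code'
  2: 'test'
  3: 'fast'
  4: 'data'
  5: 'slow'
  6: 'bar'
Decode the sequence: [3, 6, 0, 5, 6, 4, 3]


Look up each index in the dictionary:
  3 -> 'fast'
  6 -> 'bar'
  0 -> 'world'
  5 -> 'slow'
  6 -> 'bar'
  4 -> 'data'
  3 -> 'fast'

Decoded: "fast bar world slow bar data fast"


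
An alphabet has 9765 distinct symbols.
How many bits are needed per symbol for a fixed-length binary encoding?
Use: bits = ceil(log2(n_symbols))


log2(9765) = 13.2534
Bracket: 2^13 = 8192 < 9765 <= 2^14 = 16384
So ceil(log2(9765)) = 14

bits = ceil(log2(9765)) = ceil(13.2534) = 14 bits


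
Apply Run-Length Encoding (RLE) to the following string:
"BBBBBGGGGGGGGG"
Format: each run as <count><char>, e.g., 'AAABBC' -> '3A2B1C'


Scanning runs left to right:
  i=0: run of 'B' x 5 -> '5B'
  i=5: run of 'G' x 9 -> '9G'

RLE = 5B9G


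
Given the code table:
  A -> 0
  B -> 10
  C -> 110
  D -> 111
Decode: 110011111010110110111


Decoding:
110 -> C
0 -> A
111 -> D
110 -> C
10 -> B
110 -> C
110 -> C
111 -> D


Result: CADCBCCD


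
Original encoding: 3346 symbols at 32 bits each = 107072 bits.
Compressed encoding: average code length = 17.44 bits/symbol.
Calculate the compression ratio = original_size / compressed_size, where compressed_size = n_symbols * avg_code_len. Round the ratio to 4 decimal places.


original_size = n_symbols * orig_bits = 3346 * 32 = 107072 bits
compressed_size = n_symbols * avg_code_len = 3346 * 17.44 = 58354.24 bits
ratio = original_size / compressed_size = 107072 / 58354.24 = 1.8349

Compression ratio = 1.8349


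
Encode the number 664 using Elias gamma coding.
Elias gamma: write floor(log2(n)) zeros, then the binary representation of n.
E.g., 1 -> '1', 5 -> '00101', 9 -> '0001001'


num_bits = floor(log2(664)) + 1 = 10
leading_zeros = num_bits - 1 = 9
binary(664) = 1010011000

Elias gamma(664) = '000000000' + '1010011000' = 0000000001010011000 (19 bits)


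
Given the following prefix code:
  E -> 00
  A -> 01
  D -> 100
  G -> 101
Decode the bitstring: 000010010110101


Decoding step by step:
Bits 00 -> E
Bits 00 -> E
Bits 100 -> D
Bits 101 -> G
Bits 101 -> G
Bits 01 -> A


Decoded message: EEDGGA


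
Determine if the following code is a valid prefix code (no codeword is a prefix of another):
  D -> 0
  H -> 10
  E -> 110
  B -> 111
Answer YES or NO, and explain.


Checking each pair (does one codeword prefix another?):
  D='0' vs H='10': no prefix
  D='0' vs E='110': no prefix
  D='0' vs B='111': no prefix
  H='10' vs D='0': no prefix
  H='10' vs E='110': no prefix
  H='10' vs B='111': no prefix
  E='110' vs D='0': no prefix
  E='110' vs H='10': no prefix
  E='110' vs B='111': no prefix
  B='111' vs D='0': no prefix
  B='111' vs H='10': no prefix
  B='111' vs E='110': no prefix
No violation found over all pairs.

YES -- this is a valid prefix code. No codeword is a prefix of any other codeword.


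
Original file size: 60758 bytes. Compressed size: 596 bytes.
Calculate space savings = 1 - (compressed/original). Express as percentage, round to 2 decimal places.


ratio = compressed/original = 596/60758 = 0.009809
savings = 1 - ratio = 1 - 0.009809 = 0.990191
as a percentage: 0.990191 * 100 = 99.02%

Space savings = 1 - 596/60758 = 99.02%


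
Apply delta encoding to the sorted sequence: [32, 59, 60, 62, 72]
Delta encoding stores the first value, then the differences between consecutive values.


First value: 32
Deltas:
  59 - 32 = 27
  60 - 59 = 1
  62 - 60 = 2
  72 - 62 = 10


Delta encoded: [32, 27, 1, 2, 10]


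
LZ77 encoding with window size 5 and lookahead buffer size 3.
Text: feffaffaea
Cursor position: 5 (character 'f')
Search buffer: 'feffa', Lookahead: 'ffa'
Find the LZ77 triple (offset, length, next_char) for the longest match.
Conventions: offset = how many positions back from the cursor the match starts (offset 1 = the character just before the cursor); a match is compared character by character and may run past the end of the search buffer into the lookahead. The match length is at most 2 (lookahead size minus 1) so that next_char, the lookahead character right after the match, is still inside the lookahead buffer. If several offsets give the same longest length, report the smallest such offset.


Try each offset into the search buffer:
  offset=1 (pos 4, char 'a'): match length 0
  offset=2 (pos 3, char 'f'): match length 1
  offset=3 (pos 2, char 'f'): match length 2
  offset=4 (pos 1, char 'e'): match length 0
  offset=5 (pos 0, char 'f'): match length 1
Longest match has length 2 at offset 3.
next_char = character at position 5 + 2 = 7 -> 'a'

Best match: offset=3, length=2 (matching 'ff' starting at position 2)
LZ77 triple: (3, 2, 'a')


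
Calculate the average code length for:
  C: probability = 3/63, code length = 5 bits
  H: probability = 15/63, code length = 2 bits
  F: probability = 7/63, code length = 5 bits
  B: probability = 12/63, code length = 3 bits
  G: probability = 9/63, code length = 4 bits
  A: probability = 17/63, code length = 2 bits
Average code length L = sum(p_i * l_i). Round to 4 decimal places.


Weighted contributions p_i * l_i:
  C: (3/63) * 5 = 15/63
  H: (15/63) * 2 = 30/63
  F: (7/63) * 5 = 35/63
  B: (12/63) * 3 = 36/63
  G: (9/63) * 4 = 36/63
  A: (17/63) * 2 = 34/63
Sum = (15 + 30 + 35 + 36 + 36 + 34)/63 = 186/63

L = 186/63 = 2.9524 bits/symbol


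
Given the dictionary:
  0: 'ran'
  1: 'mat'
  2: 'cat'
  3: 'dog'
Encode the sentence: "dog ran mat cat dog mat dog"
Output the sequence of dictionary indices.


Look up each word in the dictionary:
  'dog' -> 3
  'ran' -> 0
  'mat' -> 1
  'cat' -> 2
  'dog' -> 3
  'mat' -> 1
  'dog' -> 3

Encoded: [3, 0, 1, 2, 3, 1, 3]
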